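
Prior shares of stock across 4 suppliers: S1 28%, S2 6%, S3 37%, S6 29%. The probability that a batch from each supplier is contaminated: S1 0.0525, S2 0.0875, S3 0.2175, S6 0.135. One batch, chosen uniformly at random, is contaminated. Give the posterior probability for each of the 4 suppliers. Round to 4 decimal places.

S1 0.1053, S2 0.0376, S3 0.5766, S6 0.2805

Unnormalized posteriors (prior × likelihood):
  S1: 0.28 × 0.0525 = 0.0147
  S2: 0.06 × 0.0875 = 0.00525
  S3: 0.37 × 0.2175 = 0.080475
  S6: 0.29 × 0.135 = 0.03915
Sum = 0.139575.
P(S1 | contaminated) = 0.0147/0.139575 ≈ 0.1053
P(S2 | contaminated) = 0.00525/0.139575 ≈ 0.0376
P(S3 | contaminated) = 0.080475/0.139575 ≈ 0.5766
P(S6 | contaminated) = 0.03915/0.139575 ≈ 0.2805
(Check: 0.1053+0.0376+0.5766+0.2805 = 1.0000.)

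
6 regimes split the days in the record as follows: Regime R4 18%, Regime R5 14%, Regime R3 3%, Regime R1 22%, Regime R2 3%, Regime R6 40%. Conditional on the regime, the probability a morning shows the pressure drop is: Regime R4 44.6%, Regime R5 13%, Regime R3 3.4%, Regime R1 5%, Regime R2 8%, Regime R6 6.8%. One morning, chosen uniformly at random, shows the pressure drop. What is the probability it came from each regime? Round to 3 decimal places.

Regime R4 0.573, Regime R5 0.130, Regime R3 0.007, Regime R1 0.079, Regime R2 0.017, Regime R6 0.194

By Bayes' rule, posterior ∝ prior × likelihood:
  Regime R4: 0.18 × 0.446 = 0.08028
  Regime R5: 0.14 × 0.13 = 0.0182
  Regime R3: 0.03 × 0.034 = 0.00102
  Regime R1: 0.22 × 0.05 = 0.011
  Regime R2: 0.03 × 0.08 = 0.0024
  Regime R6: 0.4 × 0.068 = 0.0272
Total = 0.1401.
P(Regime R4 | drop) = 0.08028/0.1401 ≈ 0.573
P(Regime R5 | drop) = 0.0182/0.1401 ≈ 0.130
P(Regime R3 | drop) = 0.00102/0.1401 ≈ 0.007
P(Regime R1 | drop) = 0.011/0.1401 ≈ 0.079
P(Regime R2 | drop) = 0.0024/0.1401 ≈ 0.017
P(Regime R6 | drop) = 0.0272/0.1401 ≈ 0.194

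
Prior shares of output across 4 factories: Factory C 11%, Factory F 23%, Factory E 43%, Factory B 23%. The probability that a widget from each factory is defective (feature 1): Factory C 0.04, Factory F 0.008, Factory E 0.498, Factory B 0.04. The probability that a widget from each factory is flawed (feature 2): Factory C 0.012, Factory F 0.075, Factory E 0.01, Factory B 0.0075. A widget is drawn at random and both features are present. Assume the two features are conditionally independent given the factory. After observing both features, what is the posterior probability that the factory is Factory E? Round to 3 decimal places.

Prior × likelihood for each hypothesis:
  Factory C: 0.11 × 0.04 × 0.012 = 0.0000528
  Factory F: 0.23 × 0.008 × 0.075 = 0.000138
  Factory E: 0.43 × 0.498 × 0.01 = 0.0021414
  Factory B: 0.23 × 0.04 × 0.0075 = 0.000069
Normalizing constant = 0.0024012.
P(Factory E | evidence) = 0.0021414 / 0.0024012 ≈ 0.892.

0.892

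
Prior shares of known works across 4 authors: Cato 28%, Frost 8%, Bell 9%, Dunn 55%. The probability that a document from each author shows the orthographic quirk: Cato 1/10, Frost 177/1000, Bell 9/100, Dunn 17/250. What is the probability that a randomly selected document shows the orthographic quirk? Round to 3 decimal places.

Prior × likelihood for each hypothesis:
  Cato: 0.28 × 0.1 = 0.028
  Frost: 0.08 × 0.177 = 0.01416
  Bell: 0.09 × 0.09 = 0.0081
  Dunn: 0.55 × 0.068 = 0.0374
P(quirk) = 0.028 + 0.01416 + 0.0081 + 0.0374 = 0.08766 → 0.088.

0.088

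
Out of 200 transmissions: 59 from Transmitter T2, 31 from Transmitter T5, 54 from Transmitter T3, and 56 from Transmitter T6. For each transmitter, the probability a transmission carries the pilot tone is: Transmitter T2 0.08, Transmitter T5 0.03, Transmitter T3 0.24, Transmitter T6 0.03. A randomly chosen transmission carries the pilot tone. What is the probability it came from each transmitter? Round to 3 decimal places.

Transmitter T2 0.233, Transmitter T5 0.046, Transmitter T3 0.639, Transmitter T6 0.083

Compute prior × likelihood for every hypothesis:
  Transmitter T2: 0.295 × 0.08 = 0.0236
  Transmitter T5: 0.155 × 0.03 = 0.00465
  Transmitter T3: 0.27 × 0.24 = 0.0648
  Transmitter T6: 0.28 × 0.03 = 0.0084
Total = 0.10145.
P(Transmitter T2 | pilot) = 0.0236/0.10145 ≈ 0.233
P(Transmitter T5 | pilot) = 0.00465/0.10145 ≈ 0.046
P(Transmitter T3 | pilot) = 0.0648/0.10145 ≈ 0.639
P(Transmitter T6 | pilot) = 0.0084/0.10145 ≈ 0.083
(Check: 0.233+0.046+0.639+0.083 = 1.001.)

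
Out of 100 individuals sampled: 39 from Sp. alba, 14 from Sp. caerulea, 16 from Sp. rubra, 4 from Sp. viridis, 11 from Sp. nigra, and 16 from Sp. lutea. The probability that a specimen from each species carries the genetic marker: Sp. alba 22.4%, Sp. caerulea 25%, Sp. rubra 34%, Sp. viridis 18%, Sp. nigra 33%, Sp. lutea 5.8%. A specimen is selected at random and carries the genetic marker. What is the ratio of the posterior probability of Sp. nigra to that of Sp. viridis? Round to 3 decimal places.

5.042

By Bayes' rule, posterior ∝ prior × likelihood:
  Sp. alba: 0.39 × 0.224 = 0.08736
  Sp. caerulea: 0.14 × 0.25 = 0.035
  Sp. rubra: 0.16 × 0.34 = 0.0544
  Sp. viridis: 0.04 × 0.18 = 0.0072
  Sp. nigra: 0.11 × 0.33 = 0.0363
  Sp. lutea: 0.16 × 0.058 = 0.00928
Normalizing constant = 0.22954.
The ratio is 0.0363 / 0.0072 (the normalizer cancels) = 5.042.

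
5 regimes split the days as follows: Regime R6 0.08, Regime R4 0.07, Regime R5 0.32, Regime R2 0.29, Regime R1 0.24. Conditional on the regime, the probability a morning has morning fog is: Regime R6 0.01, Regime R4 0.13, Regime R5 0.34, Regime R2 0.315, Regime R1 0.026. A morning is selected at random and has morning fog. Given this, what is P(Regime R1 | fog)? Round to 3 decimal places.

0.029

Unnormalized posteriors (prior × likelihood):
  Regime R6: 0.08 × 0.01 = 0.0008
  Regime R4: 0.07 × 0.13 = 0.0091
  Regime R5: 0.32 × 0.34 = 0.1088
  Regime R2: 0.29 × 0.315 = 0.09135
  Regime R1: 0.24 × 0.026 = 0.00624
Sum = 0.21629.
P(Regime R1 | evidence) = 0.00624 / 0.21629 ≈ 0.029.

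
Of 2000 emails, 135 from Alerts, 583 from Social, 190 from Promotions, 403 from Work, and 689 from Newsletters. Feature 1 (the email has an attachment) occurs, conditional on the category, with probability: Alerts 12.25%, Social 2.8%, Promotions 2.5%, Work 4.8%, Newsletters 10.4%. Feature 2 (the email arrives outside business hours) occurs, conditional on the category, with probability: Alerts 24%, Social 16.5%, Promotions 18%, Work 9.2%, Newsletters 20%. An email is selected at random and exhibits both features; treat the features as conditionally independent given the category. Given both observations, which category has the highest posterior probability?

Compute prior × likelihood for every hypothesis:
  Alerts: 0.0675 × 0.1225 × 0.24 = 0.0019845
  Social: 0.2915 × 0.028 × 0.165 = 0.00134673
  Promotions: 0.095 × 0.025 × 0.18 = 0.0004275
  Work: 0.2015 × 0.048 × 0.092 = 0.000889824
  Newsletters: 0.3445 × 0.104 × 0.2 = 0.0071656
Sum = 0.011814154.
Largest term belongs to Newsletters, so Newsletters is most probable.

Newsletters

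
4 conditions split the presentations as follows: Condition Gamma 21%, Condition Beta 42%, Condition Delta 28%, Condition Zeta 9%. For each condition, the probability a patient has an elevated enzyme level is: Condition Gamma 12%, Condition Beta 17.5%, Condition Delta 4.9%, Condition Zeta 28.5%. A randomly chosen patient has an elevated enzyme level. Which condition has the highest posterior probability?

Prior × likelihood for each hypothesis:
  Condition Gamma: 0.21 × 0.12 = 0.0252
  Condition Beta: 0.42 × 0.175 = 0.0735
  Condition Delta: 0.28 × 0.049 = 0.01372
  Condition Zeta: 0.09 × 0.285 = 0.02565
Normalizing constant = 0.13807.
Largest term belongs to Condition Beta, so Condition Beta is most probable.

Condition Beta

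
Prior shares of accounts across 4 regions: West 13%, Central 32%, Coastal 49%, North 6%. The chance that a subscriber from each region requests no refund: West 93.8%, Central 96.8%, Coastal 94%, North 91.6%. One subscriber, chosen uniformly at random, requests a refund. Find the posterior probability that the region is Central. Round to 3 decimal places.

0.194

Taking complements, P(refund | each) = West 0.062, Central 0.032, Coastal 0.06, North 0.084.
By Bayes' rule, posterior ∝ prior × likelihood:
  West: 0.13 × 0.062 = 0.00806
  Central: 0.32 × 0.032 = 0.01024
  Coastal: 0.49 × 0.06 = 0.0294
  North: 0.06 × 0.084 = 0.00504
Sum = 0.05274.
P(Central | evidence) = 0.01024 / 0.05274 ≈ 0.194.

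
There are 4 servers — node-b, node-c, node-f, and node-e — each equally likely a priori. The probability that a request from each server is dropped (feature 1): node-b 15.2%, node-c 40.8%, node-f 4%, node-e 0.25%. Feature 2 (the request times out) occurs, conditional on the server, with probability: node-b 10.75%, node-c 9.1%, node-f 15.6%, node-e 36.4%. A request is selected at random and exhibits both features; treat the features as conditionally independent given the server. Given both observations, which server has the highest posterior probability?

node-c

Since the prior is uniform, the posterior is proportional to the likelihood:
  node-b: 0.152 × 0.1075 = 0.01634
  node-c: 0.408 × 0.091 = 0.037128
  node-f: 0.04 × 0.156 = 0.00624
  node-e: 0.0025 × 0.364 = 0.00091
Sum = 0.060618.
Largest term belongs to node-c, so node-c is most probable.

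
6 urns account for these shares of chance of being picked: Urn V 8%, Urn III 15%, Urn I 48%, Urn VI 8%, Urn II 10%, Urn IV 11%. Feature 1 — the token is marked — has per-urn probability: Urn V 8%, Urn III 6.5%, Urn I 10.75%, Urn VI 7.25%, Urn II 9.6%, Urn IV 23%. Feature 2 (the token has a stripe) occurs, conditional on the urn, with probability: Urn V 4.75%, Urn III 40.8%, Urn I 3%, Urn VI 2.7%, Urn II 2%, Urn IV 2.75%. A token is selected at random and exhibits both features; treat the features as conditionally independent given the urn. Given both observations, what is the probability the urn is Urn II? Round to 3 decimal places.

By Bayes' rule, posterior ∝ prior × likelihood:
  Urn V: 0.08 × 0.08 × 0.0475 = 0.000304
  Urn III: 0.15 × 0.065 × 0.408 = 0.003978
  Urn I: 0.48 × 0.1075 × 0.03 = 0.001548
  Urn VI: 0.08 × 0.0725 × 0.027 = 0.0001566
  Urn II: 0.1 × 0.096 × 0.02 = 0.000192
  Urn IV: 0.11 × 0.23 × 0.0275 = 0.00069575
Sum = 0.00687435.
P(Urn II | evidence) = 0.000192 / 0.00687435 ≈ 0.028.

0.028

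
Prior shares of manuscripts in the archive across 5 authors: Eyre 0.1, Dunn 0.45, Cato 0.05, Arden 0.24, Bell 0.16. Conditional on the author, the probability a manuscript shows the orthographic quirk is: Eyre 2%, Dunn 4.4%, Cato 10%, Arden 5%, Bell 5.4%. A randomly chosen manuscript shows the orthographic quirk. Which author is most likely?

Prior × likelihood for each hypothesis:
  Eyre: 0.1 × 0.02 = 0.002
  Dunn: 0.45 × 0.044 = 0.0198
  Cato: 0.05 × 0.1 = 0.005
  Arden: 0.24 × 0.05 = 0.012
  Bell: 0.16 × 0.054 = 0.00864
Sum = 0.04744.
Largest term belongs to Dunn, so Dunn is most probable.

Dunn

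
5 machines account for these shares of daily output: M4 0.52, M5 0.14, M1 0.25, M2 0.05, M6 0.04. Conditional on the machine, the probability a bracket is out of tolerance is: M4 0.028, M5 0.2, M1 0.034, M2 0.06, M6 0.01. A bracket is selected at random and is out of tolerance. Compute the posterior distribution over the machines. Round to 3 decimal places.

Prior × likelihood for each hypothesis:
  M4: 0.52 × 0.028 = 0.01456
  M5: 0.14 × 0.2 = 0.028
  M1: 0.25 × 0.034 = 0.0085
  M2: 0.05 × 0.06 = 0.003
  M6: 0.04 × 0.01 = 0.0004
Sum = 0.05446.
P(M4 | oversize) = 0.01456/0.05446 ≈ 0.267
P(M5 | oversize) = 0.028/0.05446 ≈ 0.514
P(M1 | oversize) = 0.0085/0.05446 ≈ 0.156
P(M2 | oversize) = 0.003/0.05446 ≈ 0.055
P(M6 | oversize) = 0.0004/0.05446 ≈ 0.007

M4 0.267, M5 0.514, M1 0.156, M2 0.055, M6 0.007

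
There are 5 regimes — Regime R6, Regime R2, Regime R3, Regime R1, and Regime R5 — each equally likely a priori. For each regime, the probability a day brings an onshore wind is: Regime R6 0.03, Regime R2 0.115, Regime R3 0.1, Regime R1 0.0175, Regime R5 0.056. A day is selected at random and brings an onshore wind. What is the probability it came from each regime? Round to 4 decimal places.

With a uniform prior (1/5 each), posterior ∝ likelihood:
  Regime R6: 0.03
  Regime R2: 0.115
  Regime R3: 0.1
  Regime R1: 0.0175
  Regime R5: 0.056
Normalizing constant = 0.3185.
P(Regime R6 | onshore) = 0.03/0.3185 ≈ 0.0942
P(Regime R2 | onshore) = 0.115/0.3185 ≈ 0.3611
P(Regime R3 | onshore) = 0.1/0.3185 ≈ 0.3140
P(Regime R1 | onshore) = 0.0175/0.3185 ≈ 0.0549
P(Regime R5 | onshore) = 0.056/0.3185 ≈ 0.1758

Regime R6 0.0942, Regime R2 0.3611, Regime R3 0.3140, Regime R1 0.0549, Regime R5 0.1758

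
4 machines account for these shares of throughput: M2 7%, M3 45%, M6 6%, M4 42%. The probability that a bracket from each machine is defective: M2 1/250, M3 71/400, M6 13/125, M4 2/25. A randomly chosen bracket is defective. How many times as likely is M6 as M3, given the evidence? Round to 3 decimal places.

0.078

Compute prior × likelihood for every hypothesis:
  M2: 0.07 × 0.004 = 0.00028
  M3: 0.45 × 0.1775 = 0.079875
  M6: 0.06 × 0.104 = 0.00624
  M4: 0.42 × 0.08 = 0.0336
Normalizing constant = 0.119995.
The ratio is 0.00624 / 0.079875 (the normalizer cancels) = 0.078.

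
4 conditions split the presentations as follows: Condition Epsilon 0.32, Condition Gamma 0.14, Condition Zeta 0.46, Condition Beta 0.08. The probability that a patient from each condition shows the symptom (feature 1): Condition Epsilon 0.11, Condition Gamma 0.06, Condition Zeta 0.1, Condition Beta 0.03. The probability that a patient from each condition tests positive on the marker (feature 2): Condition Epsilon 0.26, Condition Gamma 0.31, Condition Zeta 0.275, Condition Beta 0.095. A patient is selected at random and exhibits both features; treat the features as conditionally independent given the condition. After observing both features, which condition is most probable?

Condition Zeta

Unnormalized posteriors (prior × likelihood):
  Condition Epsilon: 0.32 × 0.11 × 0.26 = 0.009152
  Condition Gamma: 0.14 × 0.06 × 0.31 = 0.002604
  Condition Zeta: 0.46 × 0.1 × 0.275 = 0.01265
  Condition Beta: 0.08 × 0.03 × 0.095 = 0.000228
Sum = 0.024634.
Largest term belongs to Condition Zeta, so Condition Zeta is most probable.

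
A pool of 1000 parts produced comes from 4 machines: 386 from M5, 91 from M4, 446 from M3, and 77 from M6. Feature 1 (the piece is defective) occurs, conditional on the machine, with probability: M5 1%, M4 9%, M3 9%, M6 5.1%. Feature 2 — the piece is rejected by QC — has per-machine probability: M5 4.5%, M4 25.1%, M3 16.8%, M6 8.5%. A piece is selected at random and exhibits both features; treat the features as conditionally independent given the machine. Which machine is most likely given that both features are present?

Compute prior × likelihood for every hypothesis:
  M5: 0.386 × 0.01 × 0.045 = 0.0001737
  M4: 0.091 × 0.09 × 0.251 = 0.00205569
  M3: 0.446 × 0.09 × 0.168 = 0.00674352
  M6: 0.077 × 0.051 × 0.085 = 0.000333795
Sum = 0.009306705.
Largest term belongs to M3, so M3 is most probable.

M3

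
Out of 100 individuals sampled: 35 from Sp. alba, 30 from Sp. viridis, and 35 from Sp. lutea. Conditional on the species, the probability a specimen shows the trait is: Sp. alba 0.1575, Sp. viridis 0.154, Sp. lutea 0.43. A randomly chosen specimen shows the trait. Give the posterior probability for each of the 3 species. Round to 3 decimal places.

Sp. alba 0.219, Sp. viridis 0.183, Sp. lutea 0.598

Unnormalized posteriors (prior × likelihood):
  Sp. alba: 0.35 × 0.1575 = 0.055125
  Sp. viridis: 0.3 × 0.154 = 0.0462
  Sp. lutea: 0.35 × 0.43 = 0.1505
Sum = 0.251825.
P(Sp. alba | trait) = 0.055125/0.251825 ≈ 0.219
P(Sp. viridis | trait) = 0.0462/0.251825 ≈ 0.183
P(Sp. lutea | trait) = 0.1505/0.251825 ≈ 0.598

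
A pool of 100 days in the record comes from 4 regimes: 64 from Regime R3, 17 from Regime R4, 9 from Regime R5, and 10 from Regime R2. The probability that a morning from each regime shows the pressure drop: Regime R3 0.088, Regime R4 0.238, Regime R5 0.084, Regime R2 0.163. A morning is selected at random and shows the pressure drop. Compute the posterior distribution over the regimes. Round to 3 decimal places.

Regime R3 0.467, Regime R4 0.335, Regime R5 0.063, Regime R2 0.135

Prior × likelihood for each hypothesis:
  Regime R3: 0.64 × 0.088 = 0.05632
  Regime R4: 0.17 × 0.238 = 0.04046
  Regime R5: 0.09 × 0.084 = 0.00756
  Regime R2: 0.1 × 0.163 = 0.0163
Total = 0.12064.
P(Regime R3 | drop) = 0.05632/0.12064 ≈ 0.467
P(Regime R4 | drop) = 0.04046/0.12064 ≈ 0.335
P(Regime R5 | drop) = 0.00756/0.12064 ≈ 0.063
P(Regime R2 | drop) = 0.0163/0.12064 ≈ 0.135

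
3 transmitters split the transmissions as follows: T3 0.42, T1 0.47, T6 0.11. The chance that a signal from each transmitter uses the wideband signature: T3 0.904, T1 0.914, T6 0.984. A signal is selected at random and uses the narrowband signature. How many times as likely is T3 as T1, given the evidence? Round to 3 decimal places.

0.998

Taking complements, P(narrowband | each) = T3 0.096, T1 0.086, T6 0.016.
Prior × likelihood for each hypothesis:
  T3: 0.42 × 0.096 = 0.04032
  T1: 0.47 × 0.086 = 0.04042
  T6: 0.11 × 0.016 = 0.00176
Sum = 0.0825.
The ratio is 0.04032 / 0.04042 (the normalizer cancels) = 0.998.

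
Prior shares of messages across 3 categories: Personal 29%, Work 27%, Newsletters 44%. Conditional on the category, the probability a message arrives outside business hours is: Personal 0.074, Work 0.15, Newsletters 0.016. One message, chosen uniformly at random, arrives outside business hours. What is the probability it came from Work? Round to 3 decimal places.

By Bayes' rule, posterior ∝ prior × likelihood:
  Personal: 0.29 × 0.074 = 0.02146
  Work: 0.27 × 0.15 = 0.0405
  Newsletters: 0.44 × 0.016 = 0.00704
Total = 0.069.
P(Work | evidence) = 0.0405 / 0.069 ≈ 0.587.

0.587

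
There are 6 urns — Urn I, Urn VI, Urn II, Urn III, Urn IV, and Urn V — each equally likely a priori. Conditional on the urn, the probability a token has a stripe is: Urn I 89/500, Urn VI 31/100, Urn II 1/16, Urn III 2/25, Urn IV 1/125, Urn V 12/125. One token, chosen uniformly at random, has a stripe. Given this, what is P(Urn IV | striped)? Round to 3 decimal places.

0.011

Since the prior is uniform, the posterior is proportional to the likelihood:
  Urn I: 0.178
  Urn VI: 0.31
  Urn II: 0.0625
  Urn III: 0.08
  Urn IV: 0.008
  Urn V: 0.096
Normalizing constant = 0.7345.
P(Urn IV | evidence) = 0.008 / 0.7345 ≈ 0.011.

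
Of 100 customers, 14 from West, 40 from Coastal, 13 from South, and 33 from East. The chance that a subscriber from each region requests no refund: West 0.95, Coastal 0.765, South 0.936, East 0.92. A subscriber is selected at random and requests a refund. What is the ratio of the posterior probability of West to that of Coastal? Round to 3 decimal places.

Taking complements, P(refund | each) = West 0.05, Coastal 0.235, South 0.064, East 0.08.
Compute prior × likelihood for every hypothesis:
  West: 0.14 × 0.05 = 0.007
  Coastal: 0.4 × 0.235 = 0.094
  South: 0.13 × 0.064 = 0.00832
  East: 0.33 × 0.08 = 0.0264
Sum = 0.13572.
The ratio is 0.007 / 0.094 (the normalizer cancels) = 0.074.

0.074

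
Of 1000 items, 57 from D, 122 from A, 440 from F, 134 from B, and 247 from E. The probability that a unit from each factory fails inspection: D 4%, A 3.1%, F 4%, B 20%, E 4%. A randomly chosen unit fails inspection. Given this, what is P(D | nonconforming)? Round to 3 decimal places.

Prior × likelihood for each hypothesis:
  D: 0.057 × 0.04 = 0.00228
  A: 0.122 × 0.031 = 0.003782
  F: 0.44 × 0.04 = 0.0176
  B: 0.134 × 0.2 = 0.0268
  E: 0.247 × 0.04 = 0.00988
Normalizing constant = 0.060342.
P(D | evidence) = 0.00228 / 0.060342 ≈ 0.038.

0.038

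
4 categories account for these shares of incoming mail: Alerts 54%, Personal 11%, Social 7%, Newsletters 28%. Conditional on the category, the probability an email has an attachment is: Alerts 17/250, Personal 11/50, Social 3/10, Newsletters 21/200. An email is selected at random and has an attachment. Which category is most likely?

Compute prior × likelihood for every hypothesis:
  Alerts: 0.54 × 0.068 = 0.03672
  Personal: 0.11 × 0.22 = 0.0242
  Social: 0.07 × 0.3 = 0.021
  Newsletters: 0.28 × 0.105 = 0.0294
Normalizing constant = 0.11132.
Largest term belongs to Alerts, so Alerts is most probable.

Alerts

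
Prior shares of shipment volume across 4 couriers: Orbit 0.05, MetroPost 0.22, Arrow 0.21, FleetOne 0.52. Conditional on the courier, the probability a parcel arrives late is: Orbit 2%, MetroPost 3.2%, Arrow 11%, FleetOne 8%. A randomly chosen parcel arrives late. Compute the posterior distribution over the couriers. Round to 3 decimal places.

Orbit 0.014, MetroPost 0.097, Arrow 0.318, FleetOne 0.572

Unnormalized posteriors (prior × likelihood):
  Orbit: 0.05 × 0.02 = 0.001
  MetroPost: 0.22 × 0.032 = 0.00704
  Arrow: 0.21 × 0.11 = 0.0231
  FleetOne: 0.52 × 0.08 = 0.0416
Total = 0.07274.
P(Orbit | late) = 0.001/0.07274 ≈ 0.014
P(MetroPost | late) = 0.00704/0.07274 ≈ 0.097
P(Arrow | late) = 0.0231/0.07274 ≈ 0.318
P(FleetOne | late) = 0.0416/0.07274 ≈ 0.572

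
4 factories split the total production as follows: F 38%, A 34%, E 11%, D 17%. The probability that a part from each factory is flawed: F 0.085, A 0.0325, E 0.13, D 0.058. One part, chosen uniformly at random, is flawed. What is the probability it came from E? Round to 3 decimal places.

0.212

Compute prior × likelihood for every hypothesis:
  F: 0.38 × 0.085 = 0.0323
  A: 0.34 × 0.0325 = 0.01105
  E: 0.11 × 0.13 = 0.0143
  D: 0.17 × 0.058 = 0.00986
Total = 0.06751.
P(E | evidence) = 0.0143 / 0.06751 ≈ 0.212.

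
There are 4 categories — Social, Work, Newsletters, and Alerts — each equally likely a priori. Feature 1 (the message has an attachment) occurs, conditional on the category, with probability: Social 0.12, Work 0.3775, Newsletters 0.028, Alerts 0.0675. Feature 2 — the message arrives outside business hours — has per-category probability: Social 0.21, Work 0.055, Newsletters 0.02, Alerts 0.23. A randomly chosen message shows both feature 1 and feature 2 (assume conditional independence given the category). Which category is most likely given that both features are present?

Since the prior is uniform, the posterior is proportional to the likelihood:
  Social: 0.12 × 0.21 = 0.0252
  Work: 0.3775 × 0.055 = 0.0207625
  Newsletters: 0.028 × 0.02 = 0.00056
  Alerts: 0.0675 × 0.23 = 0.015525
Normalizing constant = 0.0620475.
Largest term belongs to Social, so Social is most probable.

Social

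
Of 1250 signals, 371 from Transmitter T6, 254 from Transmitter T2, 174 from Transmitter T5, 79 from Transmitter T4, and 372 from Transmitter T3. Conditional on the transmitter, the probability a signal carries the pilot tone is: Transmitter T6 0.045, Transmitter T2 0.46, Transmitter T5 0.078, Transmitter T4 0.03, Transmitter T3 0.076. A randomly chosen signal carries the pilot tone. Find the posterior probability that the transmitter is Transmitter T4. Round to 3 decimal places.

0.013

Unnormalized posteriors (prior × likelihood):
  Transmitter T6: 0.2968 × 0.045 = 0.013356
  Transmitter T2: 0.2032 × 0.46 = 0.093472
  Transmitter T5: 0.1392 × 0.078 = 0.0108576
  Transmitter T4: 0.0632 × 0.03 = 0.001896
  Transmitter T3: 0.2976 × 0.076 = 0.0226176
Sum = 0.1421992.
P(Transmitter T4 | evidence) = 0.001896 / 0.1421992 ≈ 0.013.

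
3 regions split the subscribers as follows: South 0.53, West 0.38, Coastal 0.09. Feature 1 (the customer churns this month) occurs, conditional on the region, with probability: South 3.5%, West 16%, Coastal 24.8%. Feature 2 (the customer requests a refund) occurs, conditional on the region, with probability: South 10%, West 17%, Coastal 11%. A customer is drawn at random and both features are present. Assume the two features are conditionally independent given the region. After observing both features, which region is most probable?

West

Prior × likelihood for each hypothesis:
  South: 0.53 × 0.035 × 0.1 = 0.001855
  West: 0.38 × 0.16 × 0.17 = 0.010336
  Coastal: 0.09 × 0.248 × 0.11 = 0.0024552
Sum = 0.0146462.
Largest term belongs to West, so West is most probable.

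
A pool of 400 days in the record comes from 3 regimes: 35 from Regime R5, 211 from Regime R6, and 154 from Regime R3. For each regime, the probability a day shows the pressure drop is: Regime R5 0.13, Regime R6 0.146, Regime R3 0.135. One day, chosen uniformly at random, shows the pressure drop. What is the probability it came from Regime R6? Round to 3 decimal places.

0.549

Prior × likelihood for each hypothesis:
  Regime R5: 0.0875 × 0.13 = 0.011375
  Regime R6: 0.5275 × 0.146 = 0.077015
  Regime R3: 0.385 × 0.135 = 0.051975
Total = 0.140365.
P(Regime R6 | evidence) = 0.077015 / 0.140365 ≈ 0.549.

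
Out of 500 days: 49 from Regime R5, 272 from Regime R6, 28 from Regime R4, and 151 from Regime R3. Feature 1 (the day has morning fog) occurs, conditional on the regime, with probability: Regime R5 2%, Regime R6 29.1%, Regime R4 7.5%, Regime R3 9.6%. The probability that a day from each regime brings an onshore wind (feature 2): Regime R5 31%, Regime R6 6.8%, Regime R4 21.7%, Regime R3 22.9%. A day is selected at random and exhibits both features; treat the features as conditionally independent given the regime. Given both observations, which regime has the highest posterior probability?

Unnormalized posteriors (prior × likelihood):
  Regime R5: 0.098 × 0.02 × 0.31 = 0.0006076
  Regime R6: 0.544 × 0.291 × 0.068 = 0.010764672
  Regime R4: 0.056 × 0.075 × 0.217 = 0.0009114
  Regime R3: 0.302 × 0.096 × 0.229 = 0.006639168
Normalizing constant = 0.01892284.
Largest term belongs to Regime R6, so Regime R6 is most probable.

Regime R6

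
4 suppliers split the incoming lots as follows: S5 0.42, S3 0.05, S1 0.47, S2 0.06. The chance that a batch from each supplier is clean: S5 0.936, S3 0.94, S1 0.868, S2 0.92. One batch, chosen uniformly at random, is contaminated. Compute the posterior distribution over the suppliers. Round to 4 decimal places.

Taking complements, P(contaminated | each) = S5 0.064, S3 0.06, S1 0.132, S2 0.08.
Prior × likelihood for each hypothesis:
  S5: 0.42 × 0.064 = 0.02688
  S3: 0.05 × 0.06 = 0.003
  S1: 0.47 × 0.132 = 0.06204
  S2: 0.06 × 0.08 = 0.0048
Total = 0.09672.
P(S5 | contaminated) = 0.02688/0.09672 ≈ 0.2779
P(S3 | contaminated) = 0.003/0.09672 ≈ 0.0310
P(S1 | contaminated) = 0.06204/0.09672 ≈ 0.6414
P(S2 | contaminated) = 0.0048/0.09672 ≈ 0.0496

S5 0.2779, S3 0.0310, S1 0.6414, S2 0.0496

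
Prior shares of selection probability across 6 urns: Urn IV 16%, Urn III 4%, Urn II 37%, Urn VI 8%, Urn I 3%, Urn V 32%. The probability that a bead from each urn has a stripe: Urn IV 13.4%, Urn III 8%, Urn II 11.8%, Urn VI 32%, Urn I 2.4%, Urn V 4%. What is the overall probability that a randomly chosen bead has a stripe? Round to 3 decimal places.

By Bayes' rule, posterior ∝ prior × likelihood:
  Urn IV: 0.16 × 0.134 = 0.02144
  Urn III: 0.04 × 0.08 = 0.0032
  Urn II: 0.37 × 0.118 = 0.04366
  Urn VI: 0.08 × 0.32 = 0.0256
  Urn I: 0.03 × 0.024 = 0.00072
  Urn V: 0.32 × 0.04 = 0.0128
P(striped) = 0.02144 + 0.0032 + 0.04366 + 0.0256 + 0.00072 + 0.0128 = 0.10742 → 0.107.

0.107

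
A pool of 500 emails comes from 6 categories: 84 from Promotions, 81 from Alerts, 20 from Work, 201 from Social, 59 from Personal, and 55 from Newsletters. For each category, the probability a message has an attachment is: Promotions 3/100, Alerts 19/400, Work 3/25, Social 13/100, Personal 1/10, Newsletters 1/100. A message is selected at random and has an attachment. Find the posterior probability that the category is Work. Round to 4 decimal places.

0.0580

Unnormalized posteriors (prior × likelihood):
  Promotions: 0.168 × 0.03 = 0.00504
  Alerts: 0.162 × 0.0475 = 0.007695
  Work: 0.04 × 0.12 = 0.0048
  Social: 0.402 × 0.13 = 0.05226
  Personal: 0.118 × 0.1 = 0.0118
  Newsletters: 0.11 × 0.01 = 0.0011
Normalizing constant = 0.082695.
P(Work | evidence) = 0.0048 / 0.082695 ≈ 0.0580.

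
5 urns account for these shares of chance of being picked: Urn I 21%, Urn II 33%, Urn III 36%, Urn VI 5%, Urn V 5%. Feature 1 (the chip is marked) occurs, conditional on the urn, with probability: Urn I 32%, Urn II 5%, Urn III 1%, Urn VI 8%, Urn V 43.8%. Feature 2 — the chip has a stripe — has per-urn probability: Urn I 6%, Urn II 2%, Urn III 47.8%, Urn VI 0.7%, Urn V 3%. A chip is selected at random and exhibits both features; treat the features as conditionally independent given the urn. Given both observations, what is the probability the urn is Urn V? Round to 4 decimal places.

0.0971

Prior × likelihood for each hypothesis:
  Urn I: 0.21 × 0.32 × 0.06 = 0.004032
  Urn II: 0.33 × 0.05 × 0.02 = 0.00033
  Urn III: 0.36 × 0.01 × 0.478 = 0.0017208
  Urn VI: 0.05 × 0.08 × 0.007 = 0.000028
  Urn V: 0.05 × 0.438 × 0.03 = 0.000657
Total = 0.0067678.
P(Urn V | evidence) = 0.000657 / 0.0067678 ≈ 0.0971.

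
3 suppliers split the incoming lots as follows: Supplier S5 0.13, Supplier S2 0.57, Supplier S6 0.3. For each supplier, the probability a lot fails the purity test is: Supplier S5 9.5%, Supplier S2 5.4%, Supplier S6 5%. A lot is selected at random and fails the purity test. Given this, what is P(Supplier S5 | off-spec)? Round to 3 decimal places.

0.212

Unnormalized posteriors (prior × likelihood):
  Supplier S5: 0.13 × 0.095 = 0.01235
  Supplier S2: 0.57 × 0.054 = 0.03078
  Supplier S6: 0.3 × 0.05 = 0.015
Total = 0.05813.
P(Supplier S5 | evidence) = 0.01235 / 0.05813 ≈ 0.212.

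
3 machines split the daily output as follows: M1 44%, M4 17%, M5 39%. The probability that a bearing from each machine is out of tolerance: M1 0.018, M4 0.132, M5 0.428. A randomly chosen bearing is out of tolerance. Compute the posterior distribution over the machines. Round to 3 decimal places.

M1 0.040, M4 0.114, M5 0.846

By Bayes' rule, posterior ∝ prior × likelihood:
  M1: 0.44 × 0.018 = 0.00792
  M4: 0.17 × 0.132 = 0.02244
  M5: 0.39 × 0.428 = 0.16692
Sum = 0.19728.
P(M1 | oversize) = 0.00792/0.19728 ≈ 0.040
P(M4 | oversize) = 0.02244/0.19728 ≈ 0.114
P(M5 | oversize) = 0.16692/0.19728 ≈ 0.846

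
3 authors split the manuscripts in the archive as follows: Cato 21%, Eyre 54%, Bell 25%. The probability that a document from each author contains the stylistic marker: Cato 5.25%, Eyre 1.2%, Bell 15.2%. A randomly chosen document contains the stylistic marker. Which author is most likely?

By Bayes' rule, posterior ∝ prior × likelihood:
  Cato: 0.21 × 0.0525 = 0.011025
  Eyre: 0.54 × 0.012 = 0.00648
  Bell: 0.25 × 0.152 = 0.038
Sum = 0.055505.
Largest term belongs to Bell, so Bell is most probable.

Bell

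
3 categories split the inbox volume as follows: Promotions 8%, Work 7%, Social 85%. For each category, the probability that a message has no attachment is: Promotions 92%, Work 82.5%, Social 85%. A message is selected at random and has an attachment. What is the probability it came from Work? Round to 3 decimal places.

Taking complements, P(attachment | each) = Promotions 0.08, Work 0.175, Social 0.15.
Compute prior × likelihood for every hypothesis:
  Promotions: 0.08 × 0.08 = 0.0064
  Work: 0.07 × 0.175 = 0.01225
  Social: 0.85 × 0.15 = 0.1275
Normalizing constant = 0.14615.
P(Work | evidence) = 0.01225 / 0.14615 ≈ 0.084.

0.084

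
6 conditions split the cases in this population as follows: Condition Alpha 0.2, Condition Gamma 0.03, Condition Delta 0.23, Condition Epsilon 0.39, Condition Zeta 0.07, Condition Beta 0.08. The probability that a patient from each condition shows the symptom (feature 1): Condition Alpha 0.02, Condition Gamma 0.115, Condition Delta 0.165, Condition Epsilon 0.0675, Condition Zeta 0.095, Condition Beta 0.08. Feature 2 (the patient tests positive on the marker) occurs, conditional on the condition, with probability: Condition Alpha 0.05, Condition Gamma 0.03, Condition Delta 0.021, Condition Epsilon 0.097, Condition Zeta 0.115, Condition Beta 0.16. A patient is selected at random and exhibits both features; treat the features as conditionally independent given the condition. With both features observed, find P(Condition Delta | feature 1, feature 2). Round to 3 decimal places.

0.146

By Bayes' rule, posterior ∝ prior × likelihood:
  Condition Alpha: 0.2 × 0.02 × 0.05 = 0.0002
  Condition Gamma: 0.03 × 0.115 × 0.03 = 0.0001035
  Condition Delta: 0.23 × 0.165 × 0.021 = 0.00079695
  Condition Epsilon: 0.39 × 0.0675 × 0.097 = 0.002553525
  Condition Zeta: 0.07 × 0.095 × 0.115 = 0.00076475
  Condition Beta: 0.08 × 0.08 × 0.16 = 0.001024
Total = 0.005442725.
P(Condition Delta | evidence) = 0.00079695 / 0.005442725 ≈ 0.146.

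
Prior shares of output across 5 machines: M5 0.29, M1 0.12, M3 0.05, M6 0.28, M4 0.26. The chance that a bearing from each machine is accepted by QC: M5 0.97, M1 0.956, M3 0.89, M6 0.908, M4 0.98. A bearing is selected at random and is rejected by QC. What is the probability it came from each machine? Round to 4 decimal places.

Taking complements, P(rejected | each) = M5 0.03, M1 0.044, M3 0.11, M6 0.092, M4 0.02.
Prior × likelihood for each hypothesis:
  M5: 0.29 × 0.03 = 0.0087
  M1: 0.12 × 0.044 = 0.00528
  M3: 0.05 × 0.11 = 0.0055
  M6: 0.28 × 0.092 = 0.02576
  M4: 0.26 × 0.02 = 0.0052
Normalizing constant = 0.05044.
P(M5 | rejected) = 0.0087/0.05044 ≈ 0.1725
P(M1 | rejected) = 0.00528/0.05044 ≈ 0.1047
P(M3 | rejected) = 0.0055/0.05044 ≈ 0.1090
P(M6 | rejected) = 0.02576/0.05044 ≈ 0.5107
P(M4 | rejected) = 0.0052/0.05044 ≈ 0.1031
(Check: 0.1725+0.1047+0.1090+0.5107+0.1031 = 1.0000.)

M5 0.1725, M1 0.1047, M3 0.1090, M6 0.5107, M4 0.1031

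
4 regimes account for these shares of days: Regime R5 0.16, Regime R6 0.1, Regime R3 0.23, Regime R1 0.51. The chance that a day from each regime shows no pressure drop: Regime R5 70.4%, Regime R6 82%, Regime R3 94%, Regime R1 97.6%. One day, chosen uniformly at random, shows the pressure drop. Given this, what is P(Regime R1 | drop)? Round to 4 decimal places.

0.1339

Taking complements, P(drop | each) = Regime R5 0.296, Regime R6 0.18, Regime R3 0.06, Regime R1 0.024.
Unnormalized posteriors (prior × likelihood):
  Regime R5: 0.16 × 0.296 = 0.04736
  Regime R6: 0.1 × 0.18 = 0.018
  Regime R3: 0.23 × 0.06 = 0.0138
  Regime R1: 0.51 × 0.024 = 0.01224
Sum = 0.0914.
P(Regime R1 | evidence) = 0.01224 / 0.0914 ≈ 0.1339.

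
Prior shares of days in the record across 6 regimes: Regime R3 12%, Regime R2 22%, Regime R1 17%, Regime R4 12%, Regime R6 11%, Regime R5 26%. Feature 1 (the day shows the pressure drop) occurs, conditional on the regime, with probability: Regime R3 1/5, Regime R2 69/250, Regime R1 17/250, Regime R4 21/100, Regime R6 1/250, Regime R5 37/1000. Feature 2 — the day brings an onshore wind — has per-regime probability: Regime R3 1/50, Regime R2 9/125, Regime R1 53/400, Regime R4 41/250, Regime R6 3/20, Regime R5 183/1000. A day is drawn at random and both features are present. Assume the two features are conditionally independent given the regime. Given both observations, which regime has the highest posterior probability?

By Bayes' rule, posterior ∝ prior × likelihood:
  Regime R3: 0.12 × 0.2 × 0.02 = 0.00048
  Regime R2: 0.22 × 0.276 × 0.072 = 0.00437184
  Regime R1: 0.17 × 0.068 × 0.1325 = 0.0015317
  Regime R4: 0.12 × 0.21 × 0.164 = 0.0041328
  Regime R6: 0.11 × 0.004 × 0.15 = 0.000066
  Regime R5: 0.26 × 0.037 × 0.183 = 0.00176046
Total = 0.0123428.
Largest term belongs to Regime R2, so Regime R2 is most probable.

Regime R2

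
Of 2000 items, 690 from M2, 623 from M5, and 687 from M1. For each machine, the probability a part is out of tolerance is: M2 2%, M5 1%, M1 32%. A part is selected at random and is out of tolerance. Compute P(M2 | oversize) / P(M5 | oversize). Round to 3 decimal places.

Compute prior × likelihood for every hypothesis:
  M2: 0.345 × 0.02 = 0.0069
  M5: 0.3115 × 0.01 = 0.003115
  M1: 0.3435 × 0.32 = 0.10992
Normalizing constant = 0.119935.
The ratio is 0.0069 / 0.003115 (the normalizer cancels) = 2.215.

2.215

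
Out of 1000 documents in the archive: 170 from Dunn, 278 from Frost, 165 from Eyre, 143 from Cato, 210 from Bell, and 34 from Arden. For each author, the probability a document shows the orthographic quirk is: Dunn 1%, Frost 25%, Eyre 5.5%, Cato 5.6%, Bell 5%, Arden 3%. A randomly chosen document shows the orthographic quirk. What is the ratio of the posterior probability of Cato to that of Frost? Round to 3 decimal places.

0.115

Prior × likelihood for each hypothesis:
  Dunn: 0.17 × 0.01 = 0.0017
  Frost: 0.278 × 0.25 = 0.0695
  Eyre: 0.165 × 0.055 = 0.009075
  Cato: 0.143 × 0.056 = 0.008008
  Bell: 0.21 × 0.05 = 0.0105
  Arden: 0.034 × 0.03 = 0.00102
Sum = 0.099803.
The ratio is 0.008008 / 0.0695 (the normalizer cancels) = 0.115.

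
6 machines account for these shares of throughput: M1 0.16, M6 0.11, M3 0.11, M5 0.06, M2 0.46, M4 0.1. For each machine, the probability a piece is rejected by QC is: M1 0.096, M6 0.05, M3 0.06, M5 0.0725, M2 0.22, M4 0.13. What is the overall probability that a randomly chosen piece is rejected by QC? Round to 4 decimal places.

0.1460

Prior × likelihood for each hypothesis:
  M1: 0.16 × 0.096 = 0.01536
  M6: 0.11 × 0.05 = 0.0055
  M3: 0.11 × 0.06 = 0.0066
  M5: 0.06 × 0.0725 = 0.00435
  M2: 0.46 × 0.22 = 0.1012
  M4: 0.1 × 0.13 = 0.013
P(rejected) = 0.01536 + 0.0055 + 0.0066 + 0.00435 + 0.1012 + 0.013 = 0.14601 → 0.1460.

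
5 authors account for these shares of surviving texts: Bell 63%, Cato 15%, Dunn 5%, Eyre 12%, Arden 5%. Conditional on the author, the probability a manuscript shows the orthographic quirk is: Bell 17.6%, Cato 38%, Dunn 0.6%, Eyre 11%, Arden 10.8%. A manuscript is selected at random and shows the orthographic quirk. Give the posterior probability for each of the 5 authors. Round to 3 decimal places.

Bell 0.594, Cato 0.305, Dunn 0.002, Eyre 0.071, Arden 0.029

By Bayes' rule, posterior ∝ prior × likelihood:
  Bell: 0.63 × 0.176 = 0.11088
  Cato: 0.15 × 0.38 = 0.057
  Dunn: 0.05 × 0.006 = 0.0003
  Eyre: 0.12 × 0.11 = 0.0132
  Arden: 0.05 × 0.108 = 0.0054
Total = 0.18678.
P(Bell | quirk) = 0.11088/0.18678 ≈ 0.594
P(Cato | quirk) = 0.057/0.18678 ≈ 0.305
P(Dunn | quirk) = 0.0003/0.18678 ≈ 0.002
P(Eyre | quirk) = 0.0132/0.18678 ≈ 0.071
P(Arden | quirk) = 0.0054/0.18678 ≈ 0.029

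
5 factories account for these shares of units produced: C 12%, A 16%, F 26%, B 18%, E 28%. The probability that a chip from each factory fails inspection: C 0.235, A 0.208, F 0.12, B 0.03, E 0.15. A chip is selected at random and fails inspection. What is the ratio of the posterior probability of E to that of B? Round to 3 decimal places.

7.778

Unnormalized posteriors (prior × likelihood):
  C: 0.12 × 0.235 = 0.0282
  A: 0.16 × 0.208 = 0.03328
  F: 0.26 × 0.12 = 0.0312
  B: 0.18 × 0.03 = 0.0054
  E: 0.28 × 0.15 = 0.042
Sum = 0.14008.
The ratio is 0.042 / 0.0054 (the normalizer cancels) = 7.778.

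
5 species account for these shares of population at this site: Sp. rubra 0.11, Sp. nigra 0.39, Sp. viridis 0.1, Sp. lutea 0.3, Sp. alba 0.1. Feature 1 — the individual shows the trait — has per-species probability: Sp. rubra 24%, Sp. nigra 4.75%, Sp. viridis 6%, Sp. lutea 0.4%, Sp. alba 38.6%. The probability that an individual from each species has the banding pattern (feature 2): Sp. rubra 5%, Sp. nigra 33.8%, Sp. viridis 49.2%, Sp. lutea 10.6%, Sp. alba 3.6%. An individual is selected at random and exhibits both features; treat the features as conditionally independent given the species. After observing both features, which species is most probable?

Sp. nigra

By Bayes' rule, posterior ∝ prior × likelihood:
  Sp. rubra: 0.11 × 0.24 × 0.05 = 0.00132
  Sp. nigra: 0.39 × 0.0475 × 0.338 = 0.00626145
  Sp. viridis: 0.1 × 0.06 × 0.492 = 0.002952
  Sp. lutea: 0.3 × 0.004 × 0.106 = 0.0001272
  Sp. alba: 0.1 × 0.386 × 0.036 = 0.0013896
Total = 0.01205025.
Largest term belongs to Sp. nigra, so Sp. nigra is most probable.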